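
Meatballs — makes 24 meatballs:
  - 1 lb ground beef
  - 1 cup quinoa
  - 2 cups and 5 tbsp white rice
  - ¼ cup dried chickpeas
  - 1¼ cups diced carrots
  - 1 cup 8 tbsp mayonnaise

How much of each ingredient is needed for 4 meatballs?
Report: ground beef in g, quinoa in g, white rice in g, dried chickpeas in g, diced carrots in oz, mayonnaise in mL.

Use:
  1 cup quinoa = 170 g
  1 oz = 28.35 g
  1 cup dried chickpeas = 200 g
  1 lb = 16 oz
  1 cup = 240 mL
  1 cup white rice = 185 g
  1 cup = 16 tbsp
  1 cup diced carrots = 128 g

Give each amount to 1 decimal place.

Scaling factor: 4/24 = 1/6.
ground beef: 1 lb × 1/6 × 16 oz/lb × 28.35 g/oz = 75.6 g
quinoa: 1 cup × 1/6 × 170 g/cup ≈ 28.3 g
white rice: (2 cup + 5 tbsp = 2.3125 cup) × 1/6 × 185 g/cup ≈ 71.3 g
dried chickpeas: 0.25 cup × 1/6 × 200 g/cup ≈ 8.3 g
diced carrots: 1.25 cup × 1/6 × 128 g/cup ÷ 28.35 g/oz ≈ 0.9 oz
mayonnaise: (1 cup + 8 tbsp = 1.5 cup) × 1/6 × 240 mL/cup = 60.0 mL

ground beef: 75.6 g; quinoa: 28.3 g; white rice: 71.3 g; dried chickpeas: 8.3 g; diced carrots: 0.9 oz; mayonnaise: 60.0 mL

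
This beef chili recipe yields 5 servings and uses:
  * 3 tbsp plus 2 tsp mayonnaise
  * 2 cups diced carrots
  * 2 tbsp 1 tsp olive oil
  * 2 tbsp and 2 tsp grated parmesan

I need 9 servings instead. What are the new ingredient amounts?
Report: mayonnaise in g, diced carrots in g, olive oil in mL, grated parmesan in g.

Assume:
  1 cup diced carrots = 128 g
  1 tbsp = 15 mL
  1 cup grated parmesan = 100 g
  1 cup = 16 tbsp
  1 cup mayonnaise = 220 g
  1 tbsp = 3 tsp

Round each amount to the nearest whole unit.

Scaling factor: 9/5 = 1.8.
mayonnaise: (3 tbsp + 2 tsp = 11/3 tbsp) × 9/5 ÷ 16 tbsp/cup × 220 g/cup ≈ 91 g
diced carrots: 2 cup × 9/5 × 128 g/cup ≈ 461 g
olive oil: (2 tbsp + 1 tsp = 7/3 tbsp) × 9/5 × 15 mL/tbsp = 63 mL
grated parmesan: (2 tbsp + 2 tsp = 8/3 tbsp) × 9/5 ÷ 16 tbsp/cup × 100 g/cup = 30 g

mayonnaise: 91 g; diced carrots: 461 g; olive oil: 63 mL; grated parmesan: 30 g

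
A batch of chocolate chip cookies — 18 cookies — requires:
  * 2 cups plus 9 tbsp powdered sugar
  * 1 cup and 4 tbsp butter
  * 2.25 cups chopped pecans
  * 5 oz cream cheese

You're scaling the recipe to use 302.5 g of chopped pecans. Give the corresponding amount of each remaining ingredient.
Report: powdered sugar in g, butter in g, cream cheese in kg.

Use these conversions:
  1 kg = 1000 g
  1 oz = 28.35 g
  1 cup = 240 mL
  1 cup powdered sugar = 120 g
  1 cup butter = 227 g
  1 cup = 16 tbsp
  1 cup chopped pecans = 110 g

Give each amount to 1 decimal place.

The original recipe has 247.5 g of chopped pecans, so the scaling factor is 302.5 ÷ 247.5 = 11/9.
powdered sugar: (2 cup + 9 tbsp = 2.5625 cup) × 11/9 × 120 g/cup ≈ 375.8 g
butter: (1 cup + 4 tbsp = 1.25 cup) × 11/9 × 227 g/cup ≈ 346.8 g
cream cheese: 5 oz × 11/9 × 28.35 g/oz ÷ 1000 g/kg ≈ 0.2 kg

powdered sugar: 375.8 g; butter: 346.8 g; cream cheese: 0.2 kg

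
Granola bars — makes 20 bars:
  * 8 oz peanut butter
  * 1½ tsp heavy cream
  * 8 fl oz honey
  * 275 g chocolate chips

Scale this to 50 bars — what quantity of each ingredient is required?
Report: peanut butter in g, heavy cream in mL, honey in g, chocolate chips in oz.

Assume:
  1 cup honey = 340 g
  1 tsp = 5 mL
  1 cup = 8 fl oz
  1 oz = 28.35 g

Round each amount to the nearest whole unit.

peanut butter: 567 g; heavy cream: 19 mL; honey: 850 g; chocolate chips: 24 oz

Scaling factor: 50/20 = 5/2 = 2.5.
peanut butter: 8 oz × 5/2 × 28.35 g/oz = 567 g
heavy cream: 1.5 tsp × 5/2 × 5 mL/tsp ≈ 19 mL
honey: 8 fl oz × 5/2 ÷ 8 fl oz/cup × 340 g/cup = 850 g
chocolate chips: 275 g × 5/2 ÷ 28.35 g/oz ≈ 24 oz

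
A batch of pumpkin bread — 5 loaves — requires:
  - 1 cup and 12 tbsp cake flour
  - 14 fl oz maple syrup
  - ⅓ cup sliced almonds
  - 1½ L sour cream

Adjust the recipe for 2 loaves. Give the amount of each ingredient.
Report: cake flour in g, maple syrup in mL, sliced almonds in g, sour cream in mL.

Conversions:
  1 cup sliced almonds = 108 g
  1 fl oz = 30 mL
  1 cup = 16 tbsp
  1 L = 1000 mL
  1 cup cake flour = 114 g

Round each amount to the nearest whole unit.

Scaling factor: 2/5 = 0.4.
cake flour: (1 cup + 12 tbsp = 1.75 cup) × 2/5 × 114 g/cup ≈ 80 g
maple syrup: 14 fl oz × 2/5 × 30 mL/fl oz = 168 mL
sliced almonds: 1/3 cup × 2/5 × 108 g/cup ≈ 14 g
sour cream: 1.5 L × 2/5 × 1000 mL/L = 600 mL

cake flour: 80 g; maple syrup: 168 mL; sliced almonds: 14 g; sour cream: 600 mL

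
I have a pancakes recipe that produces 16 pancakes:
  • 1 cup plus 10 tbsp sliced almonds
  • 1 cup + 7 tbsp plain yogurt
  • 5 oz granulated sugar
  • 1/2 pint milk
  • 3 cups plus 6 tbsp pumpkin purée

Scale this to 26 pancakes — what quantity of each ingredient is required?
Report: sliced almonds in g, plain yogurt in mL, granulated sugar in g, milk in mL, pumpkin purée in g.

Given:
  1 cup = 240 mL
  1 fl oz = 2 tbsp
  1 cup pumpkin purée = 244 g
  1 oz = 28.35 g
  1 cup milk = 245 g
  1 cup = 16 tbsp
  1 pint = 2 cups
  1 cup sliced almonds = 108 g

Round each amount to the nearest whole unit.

Scaling factor: 26/16 = 13/8 = 1.625.
sliced almonds: (1 cup + 10 tbsp = 1.625 cup) × 13/8 × 108 g/cup ≈ 285 g
plain yogurt: (1 cup + 7 tbsp = 1.4375 cup) × 13/8 × 240 mL/cup ≈ 561 mL
granulated sugar: 5 oz × 13/8 × 28.35 g/oz ≈ 230 g
milk: 0.5 pint × 13/8 × 2 cup/pint × 240 mL/cup = 390 mL
pumpkin purée: (3 cup + 6 tbsp = 3.375 cup) × 13/8 × 244 g/cup ≈ 1338 g

sliced almonds: 285 g; plain yogurt: 561 mL; granulated sugar: 230 g; milk: 390 mL; pumpkin purée: 1338 g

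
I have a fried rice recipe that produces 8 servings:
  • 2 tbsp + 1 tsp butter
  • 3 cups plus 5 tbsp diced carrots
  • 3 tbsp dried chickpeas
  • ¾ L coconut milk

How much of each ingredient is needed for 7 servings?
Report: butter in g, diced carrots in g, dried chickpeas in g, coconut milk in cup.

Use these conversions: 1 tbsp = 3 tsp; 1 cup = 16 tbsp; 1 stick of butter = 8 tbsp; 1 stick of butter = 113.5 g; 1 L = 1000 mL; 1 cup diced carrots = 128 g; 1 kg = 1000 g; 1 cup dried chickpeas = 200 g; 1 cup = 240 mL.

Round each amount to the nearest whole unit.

Scaling factor: 7/8 = 0.875.
butter: (2 tbsp + 1 tsp = 7/3 tbsp) × 7/8 ÷ 8 tbsp/stick × 113.5 g/stick ≈ 29 g
diced carrots: (3 cup + 5 tbsp = 3.3125 cup) × 7/8 × 128 g/cup = 371 g
dried chickpeas: 3 tbsp × 7/8 ÷ 16 tbsp/cup × 200 g/cup ≈ 33 g
coconut milk: 0.75 L × 7/8 × 1000 mL/L ÷ 240 mL/cup ≈ 3 cup

butter: 29 g; diced carrots: 371 g; dried chickpeas: 33 g; coconut milk: 3 cup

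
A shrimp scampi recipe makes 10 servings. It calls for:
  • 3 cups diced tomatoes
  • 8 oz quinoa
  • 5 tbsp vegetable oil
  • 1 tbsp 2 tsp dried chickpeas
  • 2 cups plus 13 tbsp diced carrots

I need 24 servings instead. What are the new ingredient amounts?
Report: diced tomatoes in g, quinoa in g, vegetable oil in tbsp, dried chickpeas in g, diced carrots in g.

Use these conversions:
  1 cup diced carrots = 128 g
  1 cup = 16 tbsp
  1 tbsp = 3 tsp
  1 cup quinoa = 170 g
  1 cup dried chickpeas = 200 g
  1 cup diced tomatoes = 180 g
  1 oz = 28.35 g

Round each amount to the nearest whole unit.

Scaling factor: 24/10 = 12/5 = 2.4.
diced tomatoes: 3 cup × 12/5 × 180 g/cup = 1296 g
quinoa: 8 oz × 12/5 × 28.35 g/oz ≈ 544 g
vegetable oil: 5 tbsp × 12/5 = 12 tbsp
dried chickpeas: (1 tbsp + 2 tsp = 5/3 tbsp) × 12/5 ÷ 16 tbsp/cup × 200 g/cup = 50 g
diced carrots: (2 cup + 13 tbsp = 2.8125 cup) × 12/5 × 128 g/cup = 864 g

diced tomatoes: 1296 g; quinoa: 544 g; vegetable oil: 12 tbsp; dried chickpeas: 50 g; diced carrots: 864 g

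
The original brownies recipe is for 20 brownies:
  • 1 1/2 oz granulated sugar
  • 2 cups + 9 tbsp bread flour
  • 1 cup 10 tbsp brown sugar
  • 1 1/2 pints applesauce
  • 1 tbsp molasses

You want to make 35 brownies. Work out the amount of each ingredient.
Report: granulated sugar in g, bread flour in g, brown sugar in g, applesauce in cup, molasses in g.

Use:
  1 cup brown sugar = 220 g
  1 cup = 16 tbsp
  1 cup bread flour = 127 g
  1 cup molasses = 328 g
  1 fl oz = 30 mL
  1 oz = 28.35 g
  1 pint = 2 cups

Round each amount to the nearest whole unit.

granulated sugar: 74 g; bread flour: 570 g; brown sugar: 626 g; applesauce: 5 cup; molasses: 36 g

Scaling factor: 35/20 = 7/4 = 1.75.
granulated sugar: 1.5 oz × 7/4 × 28.35 g/oz ≈ 74 g
bread flour: (2 cup + 9 tbsp = 2.5625 cup) × 7/4 × 127 g/cup ≈ 570 g
brown sugar: (1 cup + 10 tbsp = 1.625 cup) × 7/4 × 220 g/cup ≈ 626 g
applesauce: 1.5 pint × 7/4 × 2 cup/pint ≈ 5 cup
molasses: 1 tbsp × 7/4 ÷ 16 tbsp/cup × 328 g/cup ≈ 36 g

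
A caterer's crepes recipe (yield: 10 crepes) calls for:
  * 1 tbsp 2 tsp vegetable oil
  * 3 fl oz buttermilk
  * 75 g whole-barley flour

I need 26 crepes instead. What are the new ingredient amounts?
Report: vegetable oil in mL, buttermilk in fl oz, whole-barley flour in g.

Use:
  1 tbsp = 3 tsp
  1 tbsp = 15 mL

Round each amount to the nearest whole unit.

Scaling factor: 26/10 = 13/5 = 2.6.
vegetable oil: (1 tbsp + 2 tsp = 5/3 tbsp) × 13/5 × 15 mL/tbsp = 65 mL
buttermilk: 3 fl oz × 13/5 ≈ 8 fl oz
whole-barley flour: 75 g × 13/5 = 195 g

vegetable oil: 65 mL; buttermilk: 8 fl oz; whole-barley flour: 195 g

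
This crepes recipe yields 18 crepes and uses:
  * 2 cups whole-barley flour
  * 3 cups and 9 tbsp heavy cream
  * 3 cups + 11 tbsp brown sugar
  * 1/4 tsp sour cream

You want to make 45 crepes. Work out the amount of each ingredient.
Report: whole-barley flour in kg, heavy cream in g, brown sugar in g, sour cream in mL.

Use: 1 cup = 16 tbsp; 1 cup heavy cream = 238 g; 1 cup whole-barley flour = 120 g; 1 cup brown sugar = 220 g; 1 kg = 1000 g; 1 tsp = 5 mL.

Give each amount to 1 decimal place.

Scaling factor: 45/18 = 5/2 = 2.5.
whole-barley flour: 2 cup × 5/2 × 120 g/cup ÷ 1000 g/kg = 0.6 kg
heavy cream: (3 cup + 9 tbsp = 3.5625 cup) × 5/2 × 238 g/cup ≈ 2119.7 g
brown sugar: (3 cup + 11 tbsp = 3.6875 cup) × 5/2 × 220 g/cup ≈ 2028.1 g
sour cream: 0.25 tsp × 5/2 × 5 mL/tsp ≈ 3.1 mL

whole-barley flour: 0.6 kg; heavy cream: 2119.7 g; brown sugar: 2028.1 g; sour cream: 3.1 mL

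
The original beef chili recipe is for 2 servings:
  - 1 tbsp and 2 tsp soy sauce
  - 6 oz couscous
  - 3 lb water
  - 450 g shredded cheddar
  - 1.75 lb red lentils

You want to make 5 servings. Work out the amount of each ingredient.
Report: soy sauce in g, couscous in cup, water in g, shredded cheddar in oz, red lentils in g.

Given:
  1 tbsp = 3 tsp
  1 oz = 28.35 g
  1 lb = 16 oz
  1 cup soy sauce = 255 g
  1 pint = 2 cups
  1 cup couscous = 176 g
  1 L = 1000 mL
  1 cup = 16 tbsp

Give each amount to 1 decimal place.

Scaling factor: 5/2 = 2.5.
soy sauce: (1 tbsp + 2 tsp = 5/3 tbsp) × 5/2 ÷ 16 tbsp/cup × 255 g/cup ≈ 66.4 g
couscous: 6 oz × 5/2 × 28.35 g/oz ÷ 176 g/cup ≈ 2.4 cup
water: 3 lb × 5/2 × 16 oz/lb × 28.35 g/oz = 3402.0 g
shredded cheddar: 450 g × 5/2 ÷ 28.35 g/oz ≈ 39.7 oz
red lentils: 1.75 lb × 5/2 × 16 oz/lb × 28.35 g/oz = 1984.5 g

soy sauce: 66.4 g; couscous: 2.4 cup; water: 3402.0 g; shredded cheddar: 39.7 oz; red lentils: 1984.5 g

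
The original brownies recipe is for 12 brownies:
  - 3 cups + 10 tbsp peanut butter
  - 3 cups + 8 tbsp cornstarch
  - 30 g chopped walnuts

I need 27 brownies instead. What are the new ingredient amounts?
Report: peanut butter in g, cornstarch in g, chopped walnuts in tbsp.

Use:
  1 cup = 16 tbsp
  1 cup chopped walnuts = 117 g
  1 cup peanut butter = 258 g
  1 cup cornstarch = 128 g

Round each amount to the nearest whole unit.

Scaling factor: 27/12 = 9/4 = 2.25.
peanut butter: (3 cup + 10 tbsp = 3.625 cup) × 9/4 × 258 g/cup ≈ 2104 g
cornstarch: (3 cup + 8 tbsp = 3.5 cup) × 9/4 × 128 g/cup = 1008 g
chopped walnuts: 30 g × 9/4 ÷ 117 g/cup × 16 tbsp/cup ≈ 9 tbsp

peanut butter: 2104 g; cornstarch: 1008 g; chopped walnuts: 9 tbsp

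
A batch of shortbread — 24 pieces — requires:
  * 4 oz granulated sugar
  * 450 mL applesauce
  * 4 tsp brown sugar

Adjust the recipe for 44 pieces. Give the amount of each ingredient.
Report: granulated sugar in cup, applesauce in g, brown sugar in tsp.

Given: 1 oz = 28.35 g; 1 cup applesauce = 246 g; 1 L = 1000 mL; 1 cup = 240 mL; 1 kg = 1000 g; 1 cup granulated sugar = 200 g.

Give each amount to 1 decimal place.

Scaling factor: 44/24 = 11/6.
granulated sugar: 4 oz × 11/6 × 28.35 g/oz ÷ 200 g/cup ≈ 1.0 cup
applesauce: 450 mL × 11/6 ÷ 240 mL/cup × 246 g/cup ≈ 845.6 g
brown sugar: 4 tsp × 11/6 ≈ 7.3 tsp

granulated sugar: 1.0 cup; applesauce: 845.6 g; brown sugar: 7.3 tsp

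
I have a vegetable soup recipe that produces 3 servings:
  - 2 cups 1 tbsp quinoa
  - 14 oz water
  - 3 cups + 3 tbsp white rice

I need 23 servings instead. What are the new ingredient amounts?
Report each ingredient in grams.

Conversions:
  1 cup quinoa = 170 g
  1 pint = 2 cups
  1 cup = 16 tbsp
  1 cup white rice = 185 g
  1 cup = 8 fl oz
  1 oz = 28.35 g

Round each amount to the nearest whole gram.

quinoa: 2688 g; water: 3043 g; white rice: 4521 g

Scaling factor: 23/3.
quinoa: (2 cup + 1 tbsp = 2.0625 cup) × 23/3 × 170 g/cup ≈ 2688 g
water: 14 oz × 23/3 × 28.35 g/oz ≈ 3043 g
white rice: (3 cup + 3 tbsp = 3.1875 cup) × 23/3 × 185 g/cup ≈ 4521 g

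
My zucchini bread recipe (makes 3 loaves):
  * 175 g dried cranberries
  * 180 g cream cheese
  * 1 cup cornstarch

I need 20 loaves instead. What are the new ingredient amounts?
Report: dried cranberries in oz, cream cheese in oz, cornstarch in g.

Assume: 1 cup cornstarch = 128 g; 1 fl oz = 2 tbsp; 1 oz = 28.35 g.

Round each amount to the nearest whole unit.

dried cranberries: 41 oz; cream cheese: 42 oz; cornstarch: 853 g

Scaling factor: 20/3.
dried cranberries: 175 g × 20/3 ÷ 28.35 g/oz ≈ 41 oz
cream cheese: 180 g × 20/3 ÷ 28.35 g/oz ≈ 42 oz
cornstarch: 1 cup × 20/3 × 128 g/cup ≈ 853 g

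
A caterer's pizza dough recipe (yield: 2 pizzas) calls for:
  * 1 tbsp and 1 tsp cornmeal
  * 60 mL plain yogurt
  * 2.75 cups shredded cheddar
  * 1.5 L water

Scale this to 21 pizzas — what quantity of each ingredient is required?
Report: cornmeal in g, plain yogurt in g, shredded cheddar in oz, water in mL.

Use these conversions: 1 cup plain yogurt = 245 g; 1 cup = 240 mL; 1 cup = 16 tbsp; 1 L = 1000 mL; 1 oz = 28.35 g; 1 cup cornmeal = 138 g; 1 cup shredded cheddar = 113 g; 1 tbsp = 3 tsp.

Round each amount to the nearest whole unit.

Scaling factor: 21/2 = 10.5.
cornmeal: (1 tbsp + 1 tsp = 4/3 tbsp) × 21/2 ÷ 16 tbsp/cup × 138 g/cup ≈ 121 g
plain yogurt: 60 mL × 21/2 ÷ 240 mL/cup × 245 g/cup ≈ 643 g
shredded cheddar: 2.75 cup × 21/2 × 113 g/cup ÷ 28.35 g/oz ≈ 115 oz
water: 1.5 L × 21/2 × 1000 mL/L = 15750 mL

cornmeal: 121 g; plain yogurt: 643 g; shredded cheddar: 115 oz; water: 15750 mL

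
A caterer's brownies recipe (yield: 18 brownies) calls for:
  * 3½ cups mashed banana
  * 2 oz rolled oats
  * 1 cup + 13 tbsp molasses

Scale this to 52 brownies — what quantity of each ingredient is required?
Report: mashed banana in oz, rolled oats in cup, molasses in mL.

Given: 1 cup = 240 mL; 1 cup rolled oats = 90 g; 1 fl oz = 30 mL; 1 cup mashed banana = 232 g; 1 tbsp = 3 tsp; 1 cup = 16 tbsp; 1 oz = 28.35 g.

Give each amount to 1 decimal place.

Scaling factor: 52/18 = 26/9.
mashed banana: 3.5 cup × 26/9 × 232 g/cup ÷ 28.35 g/oz ≈ 82.7 oz
rolled oats: 2 oz × 26/9 × 28.35 g/oz ÷ 90 g/cup ≈ 1.8 cup
molasses: (1 cup + 13 tbsp = 1.8125 cup) × 26/9 × 240 mL/cup ≈ 1256.7 mL

mashed banana: 82.7 oz; rolled oats: 1.8 cup; molasses: 1256.7 mL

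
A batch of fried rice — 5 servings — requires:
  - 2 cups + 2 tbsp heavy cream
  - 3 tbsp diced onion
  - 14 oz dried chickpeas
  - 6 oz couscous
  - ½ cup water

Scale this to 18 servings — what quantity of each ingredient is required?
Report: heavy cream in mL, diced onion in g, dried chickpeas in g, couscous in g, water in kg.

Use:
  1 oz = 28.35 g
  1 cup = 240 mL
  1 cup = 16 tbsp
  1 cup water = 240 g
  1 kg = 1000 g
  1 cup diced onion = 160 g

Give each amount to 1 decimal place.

heavy cream: 1836.0 mL; diced onion: 108.0 g; dried chickpeas: 1428.8 g; couscous: 612.4 g; water: 0.4 kg

Scaling factor: 18/5 = 3.6.
heavy cream: (2 cup + 2 tbsp = 2.125 cup) × 18/5 × 240 mL/cup = 1836.0 mL
diced onion: 3 tbsp × 18/5 ÷ 16 tbsp/cup × 160 g/cup = 108.0 g
dried chickpeas: 14 oz × 18/5 × 28.35 g/oz ≈ 1428.8 g
couscous: 6 oz × 18/5 × 28.35 g/oz ≈ 612.4 g
water: 0.5 cup × 18/5 × 240 g/cup ÷ 1000 g/kg ≈ 0.4 kg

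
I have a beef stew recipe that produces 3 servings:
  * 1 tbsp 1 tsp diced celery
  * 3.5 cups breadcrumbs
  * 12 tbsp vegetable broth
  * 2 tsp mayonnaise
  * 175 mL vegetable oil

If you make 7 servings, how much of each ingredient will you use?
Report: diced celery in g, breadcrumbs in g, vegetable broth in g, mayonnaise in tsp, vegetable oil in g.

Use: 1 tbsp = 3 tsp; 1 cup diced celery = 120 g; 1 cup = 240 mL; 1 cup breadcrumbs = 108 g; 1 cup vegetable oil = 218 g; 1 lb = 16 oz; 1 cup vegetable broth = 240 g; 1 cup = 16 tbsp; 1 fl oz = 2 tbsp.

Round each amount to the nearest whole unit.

Scaling factor: 7/3.
diced celery: (1 tbsp + 1 tsp = 4/3 tbsp) × 7/3 ÷ 16 tbsp/cup × 120 g/cup ≈ 23 g
breadcrumbs: 3.5 cup × 7/3 × 108 g/cup = 882 g
vegetable broth: 12 tbsp × 7/3 ÷ 16 tbsp/cup × 240 g/cup = 420 g
mayonnaise: 2 tsp × 7/3 ≈ 5 tsp
vegetable oil: 175 mL × 7/3 ÷ 240 mL/cup × 218 g/cup ≈ 371 g

diced celery: 23 g; breadcrumbs: 882 g; vegetable broth: 420 g; mayonnaise: 5 tsp; vegetable oil: 371 g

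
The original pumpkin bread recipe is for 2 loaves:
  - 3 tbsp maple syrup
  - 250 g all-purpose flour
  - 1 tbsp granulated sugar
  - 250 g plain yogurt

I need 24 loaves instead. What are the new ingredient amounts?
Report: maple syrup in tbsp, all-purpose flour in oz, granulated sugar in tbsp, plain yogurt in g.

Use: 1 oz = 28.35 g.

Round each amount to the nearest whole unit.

Scaling factor: 24/2 = 12.
maple syrup: 3 tbsp × 12 = 36 tbsp
all-purpose flour: 250 g × 12 ÷ 28.35 g/oz ≈ 106 oz
granulated sugar: 1 tbsp × 12 = 12 tbsp
plain yogurt: 250 g × 12 = 3000 g

maple syrup: 36 tbsp; all-purpose flour: 106 oz; granulated sugar: 12 tbsp; plain yogurt: 3000 g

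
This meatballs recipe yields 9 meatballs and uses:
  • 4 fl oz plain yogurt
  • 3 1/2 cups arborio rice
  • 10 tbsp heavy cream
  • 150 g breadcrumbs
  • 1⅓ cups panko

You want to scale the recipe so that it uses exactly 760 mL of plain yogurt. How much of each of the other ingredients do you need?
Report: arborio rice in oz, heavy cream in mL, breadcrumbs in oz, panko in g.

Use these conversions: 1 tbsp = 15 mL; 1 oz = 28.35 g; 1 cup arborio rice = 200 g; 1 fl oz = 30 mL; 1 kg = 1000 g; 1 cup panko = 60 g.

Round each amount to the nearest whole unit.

arborio rice: 156 oz; heavy cream: 950 mL; breadcrumbs: 34 oz; panko: 507 g

The original recipe has 120 mL of plain yogurt, so the scaling factor is 760 ÷ 120 = 19/3.
arborio rice: 3.5 cup × 19/3 × 200 g/cup ÷ 28.35 g/oz ≈ 156 oz
heavy cream: 10 tbsp × 19/3 × 15 mL/tbsp = 950 mL
breadcrumbs: 150 g × 19/3 ÷ 28.35 g/oz ≈ 34 oz
panko: 4/3 cup × 19/3 × 60 g/cup ≈ 507 g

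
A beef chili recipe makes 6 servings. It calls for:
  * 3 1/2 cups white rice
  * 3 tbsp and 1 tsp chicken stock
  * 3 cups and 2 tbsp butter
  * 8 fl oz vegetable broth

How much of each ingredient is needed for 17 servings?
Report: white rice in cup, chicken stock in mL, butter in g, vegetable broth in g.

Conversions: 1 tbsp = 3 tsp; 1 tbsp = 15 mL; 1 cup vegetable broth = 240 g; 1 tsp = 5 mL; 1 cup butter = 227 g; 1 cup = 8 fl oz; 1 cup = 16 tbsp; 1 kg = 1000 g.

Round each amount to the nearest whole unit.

white rice: 10 cup; chicken stock: 142 mL; butter: 2010 g; vegetable broth: 680 g

Scaling factor: 17/6.
white rice: 3.5 cup × 17/6 ≈ 10 cup
chicken stock: (3 tbsp + 1 tsp = 10/3 tbsp) × 17/6 × 15 mL/tbsp ≈ 142 mL
butter: (3 cup + 2 tbsp = 3.125 cup) × 17/6 × 227 g/cup ≈ 2010 g
vegetable broth: 8 fl oz × 17/6 ÷ 8 fl oz/cup × 240 g/cup = 680 g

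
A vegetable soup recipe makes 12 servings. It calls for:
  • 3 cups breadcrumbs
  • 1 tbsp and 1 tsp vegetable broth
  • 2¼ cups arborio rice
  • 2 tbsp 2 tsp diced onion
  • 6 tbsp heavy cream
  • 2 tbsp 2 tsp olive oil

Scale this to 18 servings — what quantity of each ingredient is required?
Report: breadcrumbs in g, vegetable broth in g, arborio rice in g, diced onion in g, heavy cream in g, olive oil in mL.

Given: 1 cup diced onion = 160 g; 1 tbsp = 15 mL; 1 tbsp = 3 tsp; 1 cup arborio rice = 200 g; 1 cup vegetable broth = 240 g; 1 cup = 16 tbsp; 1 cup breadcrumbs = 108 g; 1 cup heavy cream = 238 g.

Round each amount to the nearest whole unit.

breadcrumbs: 486 g; vegetable broth: 30 g; arborio rice: 675 g; diced onion: 40 g; heavy cream: 134 g; olive oil: 60 mL

Scaling factor: 18/12 = 3/2 = 1.5.
breadcrumbs: 3 cup × 3/2 × 108 g/cup = 486 g
vegetable broth: (1 tbsp + 1 tsp = 4/3 tbsp) × 3/2 ÷ 16 tbsp/cup × 240 g/cup = 30 g
arborio rice: 2.25 cup × 3/2 × 200 g/cup = 675 g
diced onion: (2 tbsp + 2 tsp = 8/3 tbsp) × 3/2 ÷ 16 tbsp/cup × 160 g/cup = 40 g
heavy cream: 6 tbsp × 3/2 ÷ 16 tbsp/cup × 238 g/cup ≈ 134 g
olive oil: (2 tbsp + 2 tsp = 8/3 tbsp) × 3/2 × 15 mL/tbsp = 60 mL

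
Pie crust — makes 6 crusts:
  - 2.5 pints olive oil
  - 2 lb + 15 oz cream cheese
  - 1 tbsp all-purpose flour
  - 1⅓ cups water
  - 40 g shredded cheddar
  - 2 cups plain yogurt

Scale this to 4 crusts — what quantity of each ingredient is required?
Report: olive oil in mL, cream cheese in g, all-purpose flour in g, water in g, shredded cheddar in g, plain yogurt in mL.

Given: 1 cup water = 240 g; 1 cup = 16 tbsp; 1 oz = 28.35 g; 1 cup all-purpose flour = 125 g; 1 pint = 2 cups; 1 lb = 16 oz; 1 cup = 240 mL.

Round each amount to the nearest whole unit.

Scaling factor: 4/6 = 2/3.
olive oil: 2.5 pint × 2/3 × 2 cup/pint × 240 mL/cup = 800 mL
cream cheese: (2 lb + 15 oz = 2.9375 lb) × 2/3 × 16 oz/lb × 28.35 g/oz ≈ 888 g
all-purpose flour: 1 tbsp × 2/3 ÷ 16 tbsp/cup × 125 g/cup ≈ 5 g
water: 4/3 cup × 2/3 × 240 g/cup ≈ 213 g
shredded cheddar: 40 g × 2/3 ≈ 27 g
plain yogurt: 2 cup × 2/3 × 240 mL/cup = 320 mL

olive oil: 800 mL; cream cheese: 888 g; all-purpose flour: 5 g; water: 213 g; shredded cheddar: 27 g; plain yogurt: 320 mL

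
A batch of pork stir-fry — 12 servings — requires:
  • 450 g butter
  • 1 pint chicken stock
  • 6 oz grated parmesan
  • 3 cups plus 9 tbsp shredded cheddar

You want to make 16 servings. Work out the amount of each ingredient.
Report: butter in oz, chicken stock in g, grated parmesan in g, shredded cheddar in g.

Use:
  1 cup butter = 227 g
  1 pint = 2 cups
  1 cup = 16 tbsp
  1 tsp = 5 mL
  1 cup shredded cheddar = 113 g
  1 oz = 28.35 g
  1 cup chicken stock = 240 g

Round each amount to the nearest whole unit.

butter: 21 oz; chicken stock: 640 g; grated parmesan: 227 g; shredded cheddar: 537 g

Scaling factor: 16/12 = 4/3.
butter: 450 g × 4/3 ÷ 28.35 g/oz ≈ 21 oz
chicken stock: 1 pint × 4/3 × 2 cup/pint × 240 g/cup = 640 g
grated parmesan: 6 oz × 4/3 × 28.35 g/oz ≈ 227 g
shredded cheddar: (3 cup + 9 tbsp = 3.5625 cup) × 4/3 × 113 g/cup ≈ 537 g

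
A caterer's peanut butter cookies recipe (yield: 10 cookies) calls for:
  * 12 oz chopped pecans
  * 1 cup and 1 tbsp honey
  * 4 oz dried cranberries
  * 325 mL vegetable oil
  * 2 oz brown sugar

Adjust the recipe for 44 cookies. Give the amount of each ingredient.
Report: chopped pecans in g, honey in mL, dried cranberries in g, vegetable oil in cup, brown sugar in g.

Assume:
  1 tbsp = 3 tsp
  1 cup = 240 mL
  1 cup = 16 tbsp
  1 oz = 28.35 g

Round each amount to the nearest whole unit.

chopped pecans: 1497 g; honey: 1122 mL; dried cranberries: 499 g; vegetable oil: 6 cup; brown sugar: 249 g

Scaling factor: 44/10 = 22/5 = 4.4.
chopped pecans: 12 oz × 22/5 × 28.35 g/oz ≈ 1497 g
honey: (1 cup + 1 tbsp = 1.0625 cup) × 22/5 × 240 mL/cup = 1122 mL
dried cranberries: 4 oz × 22/5 × 28.35 g/oz ≈ 499 g
vegetable oil: 325 mL × 22/5 ÷ 240 mL/cup ≈ 6 cup
brown sugar: 2 oz × 22/5 × 28.35 g/oz ≈ 249 g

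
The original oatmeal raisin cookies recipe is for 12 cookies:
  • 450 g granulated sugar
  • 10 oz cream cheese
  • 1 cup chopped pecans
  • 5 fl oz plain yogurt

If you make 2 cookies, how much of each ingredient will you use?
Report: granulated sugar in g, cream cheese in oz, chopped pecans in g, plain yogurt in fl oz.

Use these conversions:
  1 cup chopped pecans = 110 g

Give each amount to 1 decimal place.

granulated sugar: 75.0 g; cream cheese: 1.7 oz; chopped pecans: 18.3 g; plain yogurt: 0.8 fl oz

Scaling factor: 2/12 = 1/6.
granulated sugar: 450 g × 1/6 = 75.0 g
cream cheese: 10 oz × 1/6 ≈ 1.7 oz
chopped pecans: 1 cup × 1/6 × 110 g/cup ≈ 18.3 g
plain yogurt: 5 fl oz × 1/6 ≈ 0.8 fl oz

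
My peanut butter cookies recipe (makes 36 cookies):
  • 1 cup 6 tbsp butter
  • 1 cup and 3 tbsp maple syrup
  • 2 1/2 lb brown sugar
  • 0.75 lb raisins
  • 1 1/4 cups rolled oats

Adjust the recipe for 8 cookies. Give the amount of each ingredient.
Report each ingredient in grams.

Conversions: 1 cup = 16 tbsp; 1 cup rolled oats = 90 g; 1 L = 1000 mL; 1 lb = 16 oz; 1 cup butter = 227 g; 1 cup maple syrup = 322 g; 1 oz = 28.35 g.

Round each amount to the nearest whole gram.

Scaling factor: 8/36 = 2/9.
butter: (1 cup + 6 tbsp = 1.375 cup) × 2/9 × 227 g/cup ≈ 69 g
maple syrup: (1 cup + 3 tbsp = 1.1875 cup) × 2/9 × 322 g/cup ≈ 85 g
brown sugar: 2.5 lb × 2/9 × 16 oz/lb × 28.35 g/oz = 252 g
raisins: 0.75 lb × 2/9 × 16 oz/lb × 28.35 g/oz ≈ 76 g
rolled oats: 1.25 cup × 2/9 × 90 g/cup = 25 g

butter: 69 g; maple syrup: 85 g; brown sugar: 252 g; raisins: 76 g; rolled oats: 25 g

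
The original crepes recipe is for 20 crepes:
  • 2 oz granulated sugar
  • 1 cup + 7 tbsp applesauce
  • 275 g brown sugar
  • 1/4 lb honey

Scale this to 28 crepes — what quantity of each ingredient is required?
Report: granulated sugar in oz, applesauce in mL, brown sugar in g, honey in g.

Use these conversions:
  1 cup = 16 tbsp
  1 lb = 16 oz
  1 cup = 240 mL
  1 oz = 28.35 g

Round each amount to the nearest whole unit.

Scaling factor: 28/20 = 7/5 = 1.4.
granulated sugar: 2 oz × 7/5 ≈ 3 oz
applesauce: (1 cup + 7 tbsp = 1.4375 cup) × 7/5 × 240 mL/cup = 483 mL
brown sugar: 275 g × 7/5 = 385 g
honey: 0.25 lb × 7/5 × 16 oz/lb × 28.35 g/oz ≈ 159 g

granulated sugar: 3 oz; applesauce: 483 mL; brown sugar: 385 g; honey: 159 g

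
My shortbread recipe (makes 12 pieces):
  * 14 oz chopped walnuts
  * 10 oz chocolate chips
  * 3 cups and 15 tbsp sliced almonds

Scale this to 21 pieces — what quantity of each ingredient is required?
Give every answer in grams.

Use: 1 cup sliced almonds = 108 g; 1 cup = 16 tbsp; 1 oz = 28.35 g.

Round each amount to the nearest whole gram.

Scaling factor: 21/12 = 7/4 = 1.75.
chopped walnuts: 14 oz × 7/4 × 28.35 g/oz ≈ 695 g
chocolate chips: 10 oz × 7/4 × 28.35 g/oz ≈ 496 g
sliced almonds: (3 cup + 15 tbsp = 3.9375 cup) × 7/4 × 108 g/cup ≈ 744 g

chopped walnuts: 695 g; chocolate chips: 496 g; sliced almonds: 744 g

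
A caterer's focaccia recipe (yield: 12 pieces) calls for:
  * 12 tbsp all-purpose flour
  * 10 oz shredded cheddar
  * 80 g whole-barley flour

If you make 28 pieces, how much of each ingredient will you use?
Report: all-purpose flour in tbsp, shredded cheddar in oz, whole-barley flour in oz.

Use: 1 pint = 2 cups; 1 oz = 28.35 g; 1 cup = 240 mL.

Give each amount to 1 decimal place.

all-purpose flour: 28.0 tbsp; shredded cheddar: 23.3 oz; whole-barley flour: 6.6 oz

Scaling factor: 28/12 = 7/3.
all-purpose flour: 12 tbsp × 7/3 = 28.0 tbsp
shredded cheddar: 10 oz × 7/3 ≈ 23.3 oz
whole-barley flour: 80 g × 7/3 ÷ 28.35 g/oz ≈ 6.6 oz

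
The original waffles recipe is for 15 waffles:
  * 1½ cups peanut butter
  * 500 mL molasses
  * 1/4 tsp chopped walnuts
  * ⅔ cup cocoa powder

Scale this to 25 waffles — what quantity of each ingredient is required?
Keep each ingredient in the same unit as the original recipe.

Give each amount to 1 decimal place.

Scaling factor: 25/15 = 5/3.
peanut butter: 1.5 cup × 5/3 = 2.5 cup
molasses: 500 mL × 5/3 ≈ 833.3 mL
chopped walnuts: 0.25 tsp × 5/3 ≈ 0.4 tsp
cocoa powder: 2/3 cup × 5/3 ≈ 1.1 cup

peanut butter: 2.5 cup; molasses: 833.3 mL; chopped walnuts: 0.4 tsp; cocoa powder: 1.1 cup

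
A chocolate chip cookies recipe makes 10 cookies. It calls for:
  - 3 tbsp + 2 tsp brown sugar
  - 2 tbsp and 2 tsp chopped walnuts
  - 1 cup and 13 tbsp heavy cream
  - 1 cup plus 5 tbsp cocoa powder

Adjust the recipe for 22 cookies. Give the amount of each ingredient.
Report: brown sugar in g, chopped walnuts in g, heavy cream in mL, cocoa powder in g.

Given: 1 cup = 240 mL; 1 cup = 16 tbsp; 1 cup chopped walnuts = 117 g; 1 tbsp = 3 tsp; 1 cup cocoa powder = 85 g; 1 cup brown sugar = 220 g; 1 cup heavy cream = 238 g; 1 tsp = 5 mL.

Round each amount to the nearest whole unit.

brown sugar: 111 g; chopped walnuts: 43 g; heavy cream: 957 mL; cocoa powder: 245 g

Scaling factor: 22/10 = 11/5 = 2.2.
brown sugar: (3 tbsp + 2 tsp = 11/3 tbsp) × 11/5 ÷ 16 tbsp/cup × 220 g/cup ≈ 111 g
chopped walnuts: (2 tbsp + 2 tsp = 8/3 tbsp) × 11/5 ÷ 16 tbsp/cup × 117 g/cup ≈ 43 g
heavy cream: (1 cup + 13 tbsp = 1.8125 cup) × 11/5 × 240 mL/cup = 957 mL
cocoa powder: (1 cup + 5 tbsp = 1.3125 cup) × 11/5 × 85 g/cup ≈ 245 g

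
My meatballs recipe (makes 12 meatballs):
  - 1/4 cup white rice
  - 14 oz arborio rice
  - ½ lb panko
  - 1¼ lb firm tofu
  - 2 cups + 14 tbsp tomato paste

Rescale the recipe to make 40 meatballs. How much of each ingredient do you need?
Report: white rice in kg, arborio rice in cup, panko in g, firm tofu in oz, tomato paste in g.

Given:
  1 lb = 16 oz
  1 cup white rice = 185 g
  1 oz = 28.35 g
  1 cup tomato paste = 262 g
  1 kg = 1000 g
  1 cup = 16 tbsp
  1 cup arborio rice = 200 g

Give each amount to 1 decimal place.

Scaling factor: 40/12 = 10/3.
white rice: 0.25 cup × 10/3 × 185 g/cup ÷ 1000 g/kg ≈ 0.2 kg
arborio rice: 14 oz × 10/3 × 28.35 g/oz ÷ 200 g/cup ≈ 6.6 cup
panko: 0.5 lb × 10/3 × 16 oz/lb × 28.35 g/oz = 756.0 g
firm tofu: 1.25 lb × 10/3 × 16 oz/lb ≈ 66.7 oz
tomato paste: (2 cup + 14 tbsp = 2.875 cup) × 10/3 × 262 g/cup ≈ 2510.8 g

white rice: 0.2 kg; arborio rice: 6.6 cup; panko: 756.0 g; firm tofu: 66.7 oz; tomato paste: 2510.8 g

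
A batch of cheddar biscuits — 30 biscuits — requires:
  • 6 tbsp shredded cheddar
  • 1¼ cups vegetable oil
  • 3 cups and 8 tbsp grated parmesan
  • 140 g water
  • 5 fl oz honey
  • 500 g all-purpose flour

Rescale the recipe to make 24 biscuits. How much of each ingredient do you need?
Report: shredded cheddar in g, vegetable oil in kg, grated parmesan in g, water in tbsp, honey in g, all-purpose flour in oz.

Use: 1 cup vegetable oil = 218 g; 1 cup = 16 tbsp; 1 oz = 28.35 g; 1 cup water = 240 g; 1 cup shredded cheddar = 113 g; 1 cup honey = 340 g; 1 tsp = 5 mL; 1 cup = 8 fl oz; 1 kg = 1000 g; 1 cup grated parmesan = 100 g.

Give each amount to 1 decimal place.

Scaling factor: 24/30 = 4/5 = 0.8.
shredded cheddar: 6 tbsp × 4/5 ÷ 16 tbsp/cup × 113 g/cup = 33.9 g
vegetable oil: 1.25 cup × 4/5 × 218 g/cup ÷ 1000 g/kg ≈ 0.2 kg
grated parmesan: (3 cup + 8 tbsp = 3.5 cup) × 4/5 × 100 g/cup = 280.0 g
water: 140 g × 4/5 ÷ 240 g/cup × 16 tbsp/cup ≈ 7.5 tbsp
honey: 5 fl oz × 4/5 ÷ 8 fl oz/cup × 340 g/cup = 170.0 g
all-purpose flour: 500 g × 4/5 ÷ 28.35 g/oz ≈ 14.1 oz

shredded cheddar: 33.9 g; vegetable oil: 0.2 kg; grated parmesan: 280.0 g; water: 7.5 tbsp; honey: 170.0 g; all-purpose flour: 14.1 oz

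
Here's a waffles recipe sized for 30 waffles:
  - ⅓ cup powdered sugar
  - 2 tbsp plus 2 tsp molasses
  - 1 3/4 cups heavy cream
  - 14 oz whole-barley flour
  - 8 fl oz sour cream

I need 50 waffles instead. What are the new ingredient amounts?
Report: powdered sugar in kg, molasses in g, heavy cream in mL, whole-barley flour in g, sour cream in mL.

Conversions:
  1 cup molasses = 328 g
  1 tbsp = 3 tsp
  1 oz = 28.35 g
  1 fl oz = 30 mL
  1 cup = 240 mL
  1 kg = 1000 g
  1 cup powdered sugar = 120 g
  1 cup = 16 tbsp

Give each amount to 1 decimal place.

Scaling factor: 50/30 = 5/3.
powdered sugar: 1/3 cup × 5/3 × 120 g/cup ÷ 1000 g/kg ≈ 0.1 kg
molasses: (2 tbsp + 2 tsp = 8/3 tbsp) × 5/3 ÷ 16 tbsp/cup × 328 g/cup ≈ 91.1 g
heavy cream: 1.75 cup × 5/3 × 240 mL/cup = 700.0 mL
whole-barley flour: 14 oz × 5/3 × 28.35 g/oz = 661.5 g
sour cream: 8 fl oz × 5/3 × 30 mL/fl oz = 400.0 mL

powdered sugar: 0.1 kg; molasses: 91.1 g; heavy cream: 700.0 mL; whole-barley flour: 661.5 g; sour cream: 400.0 mL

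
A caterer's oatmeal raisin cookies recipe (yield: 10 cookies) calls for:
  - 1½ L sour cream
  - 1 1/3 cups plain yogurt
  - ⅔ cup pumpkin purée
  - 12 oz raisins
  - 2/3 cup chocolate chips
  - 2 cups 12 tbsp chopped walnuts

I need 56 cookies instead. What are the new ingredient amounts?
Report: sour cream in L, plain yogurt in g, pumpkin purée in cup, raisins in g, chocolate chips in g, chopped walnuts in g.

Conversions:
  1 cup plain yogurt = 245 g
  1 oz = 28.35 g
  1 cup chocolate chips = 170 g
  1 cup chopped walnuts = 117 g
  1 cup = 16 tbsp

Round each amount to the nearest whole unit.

sour cream: 8 L; plain yogurt: 1829 g; pumpkin purée: 4 cup; raisins: 1905 g; chocolate chips: 635 g; chopped walnuts: 1802 g

Scaling factor: 56/10 = 28/5 = 5.6.
sour cream: 1.5 L × 28/5 ≈ 8 L
plain yogurt: 4/3 cup × 28/5 × 245 g/cup ≈ 1829 g
pumpkin purée: 2/3 cup × 28/5 ≈ 4 cup
raisins: 12 oz × 28/5 × 28.35 g/oz ≈ 1905 g
chocolate chips: 2/3 cup × 28/5 × 170 g/cup ≈ 635 g
chopped walnuts: (2 cup + 12 tbsp = 2.75 cup) × 28/5 × 117 g/cup ≈ 1802 g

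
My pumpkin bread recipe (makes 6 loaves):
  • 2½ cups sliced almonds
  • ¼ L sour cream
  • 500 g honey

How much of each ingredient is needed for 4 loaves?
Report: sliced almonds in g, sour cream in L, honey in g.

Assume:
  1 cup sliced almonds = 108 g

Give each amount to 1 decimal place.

Scaling factor: 4/6 = 2/3.
sliced almonds: 2.5 cup × 2/3 × 108 g/cup = 180.0 g
sour cream: 0.25 L × 2/3 ≈ 0.2 L
honey: 500 g × 2/3 ≈ 333.3 g

sliced almonds: 180.0 g; sour cream: 0.2 L; honey: 333.3 g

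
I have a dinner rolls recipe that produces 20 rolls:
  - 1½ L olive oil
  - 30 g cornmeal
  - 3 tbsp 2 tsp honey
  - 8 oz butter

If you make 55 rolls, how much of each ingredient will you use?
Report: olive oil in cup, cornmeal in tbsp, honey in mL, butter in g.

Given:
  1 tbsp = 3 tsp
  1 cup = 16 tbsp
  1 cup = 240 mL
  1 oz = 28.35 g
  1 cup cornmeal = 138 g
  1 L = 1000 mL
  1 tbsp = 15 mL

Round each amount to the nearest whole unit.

olive oil: 17 cup; cornmeal: 10 tbsp; honey: 151 mL; butter: 624 g

Scaling factor: 55/20 = 11/4 = 2.75.
olive oil: 1.5 L × 11/4 × 1000 mL/L ÷ 240 mL/cup ≈ 17 cup
cornmeal: 30 g × 11/4 ÷ 138 g/cup × 16 tbsp/cup ≈ 10 tbsp
honey: (3 tbsp + 2 tsp = 11/3 tbsp) × 11/4 × 15 mL/tbsp ≈ 151 mL
butter: 8 oz × 11/4 × 28.35 g/oz ≈ 624 g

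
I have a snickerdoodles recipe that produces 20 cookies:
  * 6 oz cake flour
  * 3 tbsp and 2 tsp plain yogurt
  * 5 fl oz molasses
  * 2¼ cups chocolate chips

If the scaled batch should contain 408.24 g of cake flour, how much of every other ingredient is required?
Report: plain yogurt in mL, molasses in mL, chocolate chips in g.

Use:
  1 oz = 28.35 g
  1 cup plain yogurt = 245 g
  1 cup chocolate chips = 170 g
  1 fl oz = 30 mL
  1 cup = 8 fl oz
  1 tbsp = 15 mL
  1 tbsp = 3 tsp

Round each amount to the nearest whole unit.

plain yogurt: 132 mL; molasses: 360 mL; chocolate chips: 918 g

The original recipe has 170.1 g of cake flour, so the scaling factor is 408.24 ÷ 170.1 = 12/5 = 2.4.
plain yogurt: (3 tbsp + 2 tsp = 11/3 tbsp) × 12/5 × 15 mL/tbsp = 132 mL
molasses: 5 fl oz × 12/5 × 30 mL/fl oz = 360 mL
chocolate chips: 2.25 cup × 12/5 × 170 g/cup = 918 g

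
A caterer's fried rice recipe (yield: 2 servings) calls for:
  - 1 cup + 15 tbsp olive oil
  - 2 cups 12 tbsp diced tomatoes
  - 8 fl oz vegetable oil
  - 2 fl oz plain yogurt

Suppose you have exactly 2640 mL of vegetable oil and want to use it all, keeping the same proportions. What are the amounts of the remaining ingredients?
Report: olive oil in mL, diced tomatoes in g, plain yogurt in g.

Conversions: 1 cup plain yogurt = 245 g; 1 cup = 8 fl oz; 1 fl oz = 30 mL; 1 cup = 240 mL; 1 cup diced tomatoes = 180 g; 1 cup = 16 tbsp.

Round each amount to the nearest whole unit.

The original recipe has 240 mL of vegetable oil, so the scaling factor is 2640 ÷ 240 = 11.
olive oil: (1 cup + 15 tbsp = 1.9375 cup) × 11 × 240 mL/cup = 5115 mL
diced tomatoes: (2 cup + 12 tbsp = 2.75 cup) × 11 × 180 g/cup = 5445 g
plain yogurt: 2 fl oz × 11 ÷ 8 fl oz/cup × 245 g/cup ≈ 674 g

olive oil: 5115 mL; diced tomatoes: 5445 g; plain yogurt: 674 g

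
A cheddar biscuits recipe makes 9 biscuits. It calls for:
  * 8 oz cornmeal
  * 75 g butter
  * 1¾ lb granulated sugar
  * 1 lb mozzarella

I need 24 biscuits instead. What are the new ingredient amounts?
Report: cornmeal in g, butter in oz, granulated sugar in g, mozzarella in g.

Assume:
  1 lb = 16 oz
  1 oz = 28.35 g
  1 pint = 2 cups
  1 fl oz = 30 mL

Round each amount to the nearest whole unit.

cornmeal: 605 g; butter: 7 oz; granulated sugar: 2117 g; mozzarella: 1210 g

Scaling factor: 24/9 = 8/3.
cornmeal: 8 oz × 8/3 × 28.35 g/oz ≈ 605 g
butter: 75 g × 8/3 ÷ 28.35 g/oz ≈ 7 oz
granulated sugar: 1.75 lb × 8/3 × 16 oz/lb × 28.35 g/oz ≈ 2117 g
mozzarella: 1 lb × 8/3 × 16 oz/lb × 28.35 g/oz ≈ 1210 g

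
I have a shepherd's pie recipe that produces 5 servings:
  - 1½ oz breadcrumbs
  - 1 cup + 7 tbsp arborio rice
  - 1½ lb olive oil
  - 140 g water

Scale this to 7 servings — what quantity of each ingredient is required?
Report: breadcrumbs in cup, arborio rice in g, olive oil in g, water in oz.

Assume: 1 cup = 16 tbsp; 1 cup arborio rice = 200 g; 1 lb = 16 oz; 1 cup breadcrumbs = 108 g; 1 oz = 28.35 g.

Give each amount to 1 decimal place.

Scaling factor: 7/5 = 1.4.
breadcrumbs: 1.5 oz × 7/5 × 28.35 g/oz ÷ 108 g/cup ≈ 0.6 cup
arborio rice: (1 cup + 7 tbsp = 1.4375 cup) × 7/5 × 200 g/cup = 402.5 g
olive oil: 1.5 lb × 7/5 × 16 oz/lb × 28.35 g/oz ≈ 952.6 g
water: 140 g × 7/5 ÷ 28.35 g/oz ≈ 6.9 oz

breadcrumbs: 0.6 cup; arborio rice: 402.5 g; olive oil: 952.6 g; water: 6.9 oz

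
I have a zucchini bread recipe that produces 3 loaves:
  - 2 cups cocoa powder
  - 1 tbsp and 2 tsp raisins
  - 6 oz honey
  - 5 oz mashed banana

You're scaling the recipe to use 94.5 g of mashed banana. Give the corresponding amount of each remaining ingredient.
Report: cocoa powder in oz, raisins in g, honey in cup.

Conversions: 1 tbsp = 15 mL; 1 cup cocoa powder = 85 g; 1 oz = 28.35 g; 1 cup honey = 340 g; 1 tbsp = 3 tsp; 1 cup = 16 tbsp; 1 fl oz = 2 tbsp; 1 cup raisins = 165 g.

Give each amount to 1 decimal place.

cocoa powder: 4.0 oz; raisins: 11.5 g; honey: 0.3 cup

The original recipe has 141.75 g of mashed banana, so the scaling factor is 94.5 ÷ 141.75 = 2/3.
cocoa powder: 2 cup × 2/3 × 85 g/cup ÷ 28.35 g/oz ≈ 4.0 oz
raisins: (1 tbsp + 2 tsp = 5/3 tbsp) × 2/3 ÷ 16 tbsp/cup × 165 g/cup ≈ 11.5 g
honey: 6 oz × 2/3 × 28.35 g/oz ÷ 340 g/cup ≈ 0.3 cup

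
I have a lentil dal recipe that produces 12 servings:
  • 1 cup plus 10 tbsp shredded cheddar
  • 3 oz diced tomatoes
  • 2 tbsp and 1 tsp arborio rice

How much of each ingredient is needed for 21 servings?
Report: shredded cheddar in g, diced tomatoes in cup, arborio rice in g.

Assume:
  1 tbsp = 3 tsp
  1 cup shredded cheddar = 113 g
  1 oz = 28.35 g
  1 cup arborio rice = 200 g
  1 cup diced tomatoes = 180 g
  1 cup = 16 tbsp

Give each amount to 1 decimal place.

Scaling factor: 21/12 = 7/4 = 1.75.
shredded cheddar: (1 cup + 10 tbsp = 1.625 cup) × 7/4 × 113 g/cup ≈ 321.3 g
diced tomatoes: 3 oz × 7/4 × 28.35 g/oz ÷ 180 g/cup ≈ 0.8 cup
arborio rice: (2 tbsp + 1 tsp = 7/3 tbsp) × 7/4 ÷ 16 tbsp/cup × 200 g/cup ≈ 51.0 g

shredded cheddar: 321.3 g; diced tomatoes: 0.8 cup; arborio rice: 51.0 g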